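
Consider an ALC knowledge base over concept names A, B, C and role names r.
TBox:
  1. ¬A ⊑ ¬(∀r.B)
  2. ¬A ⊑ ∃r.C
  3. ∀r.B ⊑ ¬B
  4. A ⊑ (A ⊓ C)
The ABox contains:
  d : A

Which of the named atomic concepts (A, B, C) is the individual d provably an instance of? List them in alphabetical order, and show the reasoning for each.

{A, C}

1. d : A?  L(d) = {A} ∪ {¬A}
   clash {A, ¬A} at d — d ∈ A
2. d : B?  L(d) = {A} ∪ {¬B}
   apply at d: A⊑(A ⊓ C)
   open: L(d) ⊇ {A, C, ¬B} — d ∉ B possible
3. d : C?  L(d) = {A} ∪ {¬C}
   clash {C, ¬C} at d — d ∈ C
4. Entailed for d: {A, C}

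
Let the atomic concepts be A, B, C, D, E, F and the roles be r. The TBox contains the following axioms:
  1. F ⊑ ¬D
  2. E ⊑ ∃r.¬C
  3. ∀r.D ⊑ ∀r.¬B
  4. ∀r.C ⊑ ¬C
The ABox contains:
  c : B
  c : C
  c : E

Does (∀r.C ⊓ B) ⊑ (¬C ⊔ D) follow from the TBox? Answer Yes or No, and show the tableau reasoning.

Yes

1. (∀r.C ⊓ B) ⊑ (¬C ⊔ D)  ⇔  ((∀r.C ⊓ B) ⊓ (C ⊓ ¬D)) unsat w.r.t. T
   all branches close; clash {C, ¬C} at an ∃-successor
2. Hence (∀r.C ⊓ B) ⊑ (¬C ⊔ D): entailed.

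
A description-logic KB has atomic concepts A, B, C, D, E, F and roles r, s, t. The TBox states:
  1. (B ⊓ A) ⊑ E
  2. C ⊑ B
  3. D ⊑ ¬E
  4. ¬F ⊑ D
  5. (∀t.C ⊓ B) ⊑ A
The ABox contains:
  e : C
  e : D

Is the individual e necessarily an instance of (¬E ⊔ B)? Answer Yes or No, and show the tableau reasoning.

1. e : (¬E ⊔ B)?  L(e) = {C, D} ∪ {(E ⊓ ¬B)}
   clash {B, ¬B} at e — e ∈ (¬E ⊔ B)
2. Hence e : (¬E ⊔ B): entailed.

Yes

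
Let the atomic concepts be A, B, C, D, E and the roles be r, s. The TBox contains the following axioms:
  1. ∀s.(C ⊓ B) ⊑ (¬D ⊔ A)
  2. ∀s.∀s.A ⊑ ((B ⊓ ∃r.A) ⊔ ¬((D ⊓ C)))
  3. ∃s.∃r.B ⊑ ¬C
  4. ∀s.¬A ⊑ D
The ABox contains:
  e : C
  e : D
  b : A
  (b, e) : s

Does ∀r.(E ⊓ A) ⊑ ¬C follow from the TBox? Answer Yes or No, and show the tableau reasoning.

No

1. ∀r.(E ⊓ A) ⊑ ¬C  ⇔  (∀r.(E ⊓ A) ⊓ C) unsat w.r.t. T
   open: L(x₀) ⊇ {C, ∀r.(E ⊓ A), ∀s.∀r.¬B, ∃s.(¬C ⊔ ¬B), ∃s.A, …} (+ ∃-successors)
2. Hence ∀r.(E ⊓ A) ⊑ ¬C: not entailed.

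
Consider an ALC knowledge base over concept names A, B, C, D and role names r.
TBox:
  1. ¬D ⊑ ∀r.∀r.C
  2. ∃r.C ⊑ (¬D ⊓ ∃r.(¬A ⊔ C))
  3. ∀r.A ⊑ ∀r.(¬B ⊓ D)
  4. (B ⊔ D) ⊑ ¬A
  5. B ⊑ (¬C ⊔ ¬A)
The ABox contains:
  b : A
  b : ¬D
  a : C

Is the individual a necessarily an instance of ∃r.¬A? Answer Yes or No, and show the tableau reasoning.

1. a : ∃r.¬A?  L(a) = {C} ∪ {∀r.A}
   apply at a: ∀r.A⊑∀r.(¬B ⊓ D)
   open: L(a) ⊇ {C, ¬B, ¬D, ∀r.(¬B ⊓ D), ∀r.A, …} — a ∉ ∃r.¬A possible
2. Hence a : ∃r.¬A: not entailed.

No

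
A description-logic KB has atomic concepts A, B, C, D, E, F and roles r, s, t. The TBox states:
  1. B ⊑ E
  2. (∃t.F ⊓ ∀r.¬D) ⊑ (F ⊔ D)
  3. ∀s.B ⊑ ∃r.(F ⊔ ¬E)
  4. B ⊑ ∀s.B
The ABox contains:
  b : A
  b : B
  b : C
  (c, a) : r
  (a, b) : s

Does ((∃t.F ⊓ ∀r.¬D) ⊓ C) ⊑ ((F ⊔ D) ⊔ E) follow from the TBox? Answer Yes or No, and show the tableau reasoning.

Yes

1. ((∃t.F ⊓ ∀r.¬D) ⊓ C) ⊑ ((F ⊔ D) ⊔ E)  ⇔  (((∃t.F ⊓ ∀r.¬D) ⊓ C) ⊓ ((¬F ⊓ ¬D) ⊓ ¬E)) unsat w.r.t. T
   all branches close; clash {E, ¬E} at x₀
2. Hence ((∃t.F ⊓ ∀r.¬D) ⊓ C) ⊑ ((F ⊔ D) ⊔ E): entailed.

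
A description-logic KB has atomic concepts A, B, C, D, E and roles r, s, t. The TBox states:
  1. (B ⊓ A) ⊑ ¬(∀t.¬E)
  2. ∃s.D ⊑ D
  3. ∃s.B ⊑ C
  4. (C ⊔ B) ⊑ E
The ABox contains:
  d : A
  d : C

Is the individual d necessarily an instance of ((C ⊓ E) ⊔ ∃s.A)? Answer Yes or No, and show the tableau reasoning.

1. d : ((C ⊓ E) ⊔ ∃s.A)?  L(d) = {A, C} ∪ {((¬C ⊔ ¬E) ⊓ ∀s.¬A)}
   clash {E, ¬E} at d — d ∈ ((C ⊓ E) ⊔ ∃s.A)
2. Hence d : ((C ⊓ E) ⊔ ∃s.A): entailed.

Yes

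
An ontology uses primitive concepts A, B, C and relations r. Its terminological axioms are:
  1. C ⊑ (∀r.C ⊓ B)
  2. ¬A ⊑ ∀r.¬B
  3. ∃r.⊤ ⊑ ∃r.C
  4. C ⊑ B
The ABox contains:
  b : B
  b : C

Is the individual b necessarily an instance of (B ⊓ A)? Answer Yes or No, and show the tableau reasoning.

1. b : (B ⊓ A)?  L(b) = {B, C} ∪ {(¬B ⊔ ¬A)}
   apply at b: C⊑(∀r.C ⊓ B)
   open: L(b) ⊇ {B, C, ¬A, ∀r.C, ∀r.¬B, …} — b ∉ (B ⊓ A) possible
2. Hence b : (B ⊓ A): not entailed.

No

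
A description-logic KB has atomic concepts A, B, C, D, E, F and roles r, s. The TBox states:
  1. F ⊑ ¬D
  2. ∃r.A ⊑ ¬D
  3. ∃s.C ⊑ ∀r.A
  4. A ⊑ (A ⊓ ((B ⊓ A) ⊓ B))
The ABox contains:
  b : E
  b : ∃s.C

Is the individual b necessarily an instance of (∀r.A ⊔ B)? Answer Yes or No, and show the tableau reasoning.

Yes

1. b : (∀r.A ⊔ B)?  L(b) = {E, ∃s.C} ∪ {(∃r.¬A ⊓ ¬B)}
   clash {B, ¬B} at b — b ∈ (∀r.A ⊔ B)
2. Hence b : (∀r.A ⊔ B): entailed.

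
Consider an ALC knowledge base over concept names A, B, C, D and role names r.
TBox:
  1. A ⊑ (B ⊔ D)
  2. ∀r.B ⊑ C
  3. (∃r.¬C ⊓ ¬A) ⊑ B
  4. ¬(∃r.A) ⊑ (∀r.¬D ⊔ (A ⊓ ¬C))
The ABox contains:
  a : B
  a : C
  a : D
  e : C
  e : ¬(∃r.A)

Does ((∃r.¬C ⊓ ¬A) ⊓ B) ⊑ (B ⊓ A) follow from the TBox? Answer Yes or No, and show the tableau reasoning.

No

1. ((∃r.¬C ⊓ ¬A) ⊓ B) ⊑ (B ⊓ A)  ⇔  (((∃r.¬C ⊓ ¬A) ⊓ B) ⊓ (¬B ⊔ ¬A)) unsat w.r.t. T
   open: L(x₀) ⊇ {B, ¬A, ∃r.A, ∃r.¬B, ∃r.¬C} (+ ∃-successors)
2. Hence ((∃r.¬C ⊓ ¬A) ⊓ B) ⊑ (B ⊓ A): not entailed.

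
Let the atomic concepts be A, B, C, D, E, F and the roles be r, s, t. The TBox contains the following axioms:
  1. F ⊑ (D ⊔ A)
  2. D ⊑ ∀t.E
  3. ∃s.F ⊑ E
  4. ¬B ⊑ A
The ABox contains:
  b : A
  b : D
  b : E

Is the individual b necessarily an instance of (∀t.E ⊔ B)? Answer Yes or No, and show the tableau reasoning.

Yes

1. b : (∀t.E ⊔ B)?  L(b) = {A, D, E} ∪ {(∃t.¬E ⊓ ¬B)}
   clash {E, ¬E} at an ∃-successor — b ∈ (∀t.E ⊔ B)
2. Hence b : (∀t.E ⊔ B): entailed.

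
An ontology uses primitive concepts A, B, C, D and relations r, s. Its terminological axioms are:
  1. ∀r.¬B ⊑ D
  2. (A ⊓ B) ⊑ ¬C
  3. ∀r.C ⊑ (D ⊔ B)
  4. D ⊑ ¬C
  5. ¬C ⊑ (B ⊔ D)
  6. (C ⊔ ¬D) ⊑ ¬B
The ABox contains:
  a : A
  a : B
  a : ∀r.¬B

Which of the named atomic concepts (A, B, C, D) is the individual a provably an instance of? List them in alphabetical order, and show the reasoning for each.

{A, B, D}

1. a : A?  L(a) = {A, B, ∀r.¬B} ∪ {¬A}
   clash {A, ¬A} at a — a ∈ A
2. a : B?  L(a) = {A, B, ∀r.¬B} ∪ {¬B}
   clash {B, ¬B} at a — a ∈ B
3. a : C?  L(a) = {A, B, ∀r.¬B} ∪ {¬C}
   apply at a: ∀r.¬B⊑D; ¬C⊑(B ⊔ D)
   open: L(a) ⊇ {A, B, D, ¬C, ∀r.¬B, …} (+ ∃-successors) — a ∉ C possible
4. a : D?  L(a) = {A, B, ∀r.¬B} ∪ {¬D}
   clash {D, ¬D} at a — a ∈ D
5. Entailed for a: {A, B, D}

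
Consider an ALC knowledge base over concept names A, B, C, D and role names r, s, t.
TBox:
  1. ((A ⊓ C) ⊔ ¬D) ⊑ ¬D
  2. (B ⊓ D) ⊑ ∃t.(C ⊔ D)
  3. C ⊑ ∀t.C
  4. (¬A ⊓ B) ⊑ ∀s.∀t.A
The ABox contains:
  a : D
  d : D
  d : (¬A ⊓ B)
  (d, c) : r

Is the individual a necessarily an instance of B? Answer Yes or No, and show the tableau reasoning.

1. a : B?  L(a) = {D} ∪ {¬B}
   open: L(a) ⊇ {D, ¬B, ¬C} — a ∉ B possible
2. Hence a : B: not entailed.

No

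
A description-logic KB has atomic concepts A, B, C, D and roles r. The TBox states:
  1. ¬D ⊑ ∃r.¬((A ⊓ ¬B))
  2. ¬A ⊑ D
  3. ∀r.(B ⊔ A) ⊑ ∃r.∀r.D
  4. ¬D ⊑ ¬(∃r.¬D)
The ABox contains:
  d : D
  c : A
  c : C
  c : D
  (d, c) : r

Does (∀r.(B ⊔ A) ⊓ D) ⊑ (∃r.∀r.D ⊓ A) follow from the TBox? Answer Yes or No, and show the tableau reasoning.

1. (∀r.(B ⊔ A) ⊓ D) ⊑ (∃r.∀r.D ⊓ A)  ⇔  ((∀r.(B ⊔ A) ⊓ D) ⊓ (∀r.∃r.¬D ⊔ ¬A)) unsat w.r.t. T
   apply at x₀: ∀r.(B ⊔ A)⊑∃r.∀r.D
   open: L(x₀) ⊇ {D, ¬A, ∀r.(B ⊔ A), ∃r.∀r.D} (+ ∃-successors)
2. Hence (∀r.(B ⊔ A) ⊓ D) ⊑ (∃r.∀r.D ⊓ A): not entailed.

No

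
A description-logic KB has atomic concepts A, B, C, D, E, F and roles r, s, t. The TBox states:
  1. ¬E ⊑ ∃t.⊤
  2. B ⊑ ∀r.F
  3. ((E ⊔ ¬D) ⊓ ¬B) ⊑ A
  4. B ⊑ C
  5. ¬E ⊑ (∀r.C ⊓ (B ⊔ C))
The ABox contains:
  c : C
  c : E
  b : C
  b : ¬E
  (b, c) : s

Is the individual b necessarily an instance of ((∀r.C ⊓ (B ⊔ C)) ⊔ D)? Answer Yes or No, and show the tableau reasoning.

1. b : ((∀r.C ⊓ (B ⊔ C)) ⊔ D)?  L(b) = {C, ¬E} ∪ {((∃r.¬C ⊔ (¬B ⊓ ¬C)) ⊓ ¬D)}
   clash {C, ¬C} at b — b ∈ ((∀r.C ⊓ (B ⊔ C)) ⊔ D)
2. Hence b : ((∀r.C ⊓ (B ⊔ C)) ⊔ D): entailed.

Yes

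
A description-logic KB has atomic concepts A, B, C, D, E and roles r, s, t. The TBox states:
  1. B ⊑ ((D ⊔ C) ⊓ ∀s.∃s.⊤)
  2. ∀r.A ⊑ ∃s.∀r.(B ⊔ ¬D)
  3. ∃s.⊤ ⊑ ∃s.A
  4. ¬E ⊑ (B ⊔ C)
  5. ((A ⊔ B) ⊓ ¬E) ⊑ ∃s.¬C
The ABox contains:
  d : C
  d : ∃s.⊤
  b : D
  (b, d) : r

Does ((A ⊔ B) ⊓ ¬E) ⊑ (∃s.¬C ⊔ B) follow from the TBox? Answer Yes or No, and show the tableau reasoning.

1. ((A ⊔ B) ⊓ ¬E) ⊑ (∃s.¬C ⊔ B)  ⇔  (((A ⊔ B) ⊓ ¬E) ⊓ (∀s.C ⊓ ¬B)) unsat w.r.t. T
   all branches close; clash {B, ¬B} at x₀
2. Hence ((A ⊔ B) ⊓ ¬E) ⊑ (∃s.¬C ⊔ B): entailed.

Yes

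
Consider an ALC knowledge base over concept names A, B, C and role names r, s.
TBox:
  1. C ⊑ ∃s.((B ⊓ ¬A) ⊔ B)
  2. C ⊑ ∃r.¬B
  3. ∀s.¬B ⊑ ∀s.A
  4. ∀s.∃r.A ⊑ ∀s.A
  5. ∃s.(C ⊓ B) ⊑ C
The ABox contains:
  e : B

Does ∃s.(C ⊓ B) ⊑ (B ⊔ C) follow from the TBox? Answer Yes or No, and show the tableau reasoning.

Yes

1. ∃s.(C ⊓ B) ⊑ (B ⊔ C)  ⇔  (∃s.(C ⊓ B) ⊓ (¬B ⊓ ¬C)) unsat w.r.t. T
   all branches close; clash {C, ¬C} at x₀
2. Hence ∃s.(C ⊓ B) ⊑ (B ⊔ C): entailed.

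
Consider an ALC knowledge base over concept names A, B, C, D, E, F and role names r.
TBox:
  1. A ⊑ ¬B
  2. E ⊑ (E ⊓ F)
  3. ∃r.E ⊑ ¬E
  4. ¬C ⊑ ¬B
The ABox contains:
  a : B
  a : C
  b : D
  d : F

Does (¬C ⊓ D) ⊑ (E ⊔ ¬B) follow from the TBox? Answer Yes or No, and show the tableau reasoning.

Yes

1. (¬C ⊓ D) ⊑ (E ⊔ ¬B)  ⇔  ((¬C ⊓ D) ⊓ (¬E ⊓ B)) unsat w.r.t. T
   all branches close; clash {B, ¬B} at x₀
2. Hence (¬C ⊓ D) ⊑ (E ⊔ ¬B): entailed.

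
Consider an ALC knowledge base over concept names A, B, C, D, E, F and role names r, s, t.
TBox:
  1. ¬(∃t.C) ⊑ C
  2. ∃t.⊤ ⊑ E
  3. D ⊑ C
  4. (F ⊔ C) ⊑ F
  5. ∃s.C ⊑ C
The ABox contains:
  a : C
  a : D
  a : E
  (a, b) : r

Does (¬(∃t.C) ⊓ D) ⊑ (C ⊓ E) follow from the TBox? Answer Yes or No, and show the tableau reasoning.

No

1. (¬(∃t.C) ⊓ D) ⊑ (C ⊓ E)  ⇔  ((∀t.¬C ⊓ D) ⊓ (¬C ⊔ ¬E)) unsat w.r.t. T
   apply at x₀: ¬(∃t.C)⊑C; D⊑C
   open: L(x₀) ⊇ {C, D, F, ¬E, ∀t.¬C, …}
2. Hence (¬(∃t.C) ⊓ D) ⊑ (C ⊓ E): not entailed.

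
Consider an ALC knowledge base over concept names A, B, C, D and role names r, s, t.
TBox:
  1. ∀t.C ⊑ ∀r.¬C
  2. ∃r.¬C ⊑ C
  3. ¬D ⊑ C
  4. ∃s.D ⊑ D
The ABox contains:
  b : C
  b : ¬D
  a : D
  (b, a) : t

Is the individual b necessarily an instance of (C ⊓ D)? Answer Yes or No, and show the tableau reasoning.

No

1. b : (C ⊓ D)?  L(b) = {C, ¬D} ∪ {(¬C ⊔ ¬D)}
   open: L(b) ⊇ {C, ¬D, ∀s.¬D, ∃t.¬C} (+ ∃-successors) — b ∉ (C ⊓ D) possible
2. Hence b : (C ⊓ D): not entailed.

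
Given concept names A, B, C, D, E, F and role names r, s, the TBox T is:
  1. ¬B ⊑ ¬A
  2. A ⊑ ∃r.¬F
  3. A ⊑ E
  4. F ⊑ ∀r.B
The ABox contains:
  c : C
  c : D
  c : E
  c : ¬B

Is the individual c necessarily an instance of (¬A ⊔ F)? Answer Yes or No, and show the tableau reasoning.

1. c : (¬A ⊔ F)?  L(c) = {C, D, E, ¬B} ∪ {(A ⊓ ¬F)}
   clash {A, ¬A} at c — c ∈ (¬A ⊔ F)
2. Hence c : (¬A ⊔ F): entailed.

Yes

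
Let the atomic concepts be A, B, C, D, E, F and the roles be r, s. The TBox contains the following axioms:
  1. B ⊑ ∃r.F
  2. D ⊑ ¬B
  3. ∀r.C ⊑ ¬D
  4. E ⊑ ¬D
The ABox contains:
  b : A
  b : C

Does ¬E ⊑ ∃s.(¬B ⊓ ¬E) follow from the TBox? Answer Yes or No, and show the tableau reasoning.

1. ¬E ⊑ ∃s.(¬B ⊓ ¬E)  ⇔  (¬E ⊓ ∀s.(B ⊔ E)) unsat w.r.t. T
   open: L(x₀) ⊇ {¬B, ¬E, ∀s.(B ⊔ E), ∃r.¬C} (+ ∃-successors)
2. Hence ¬E ⊑ ∃s.(¬B ⊓ ¬E): not entailed.

No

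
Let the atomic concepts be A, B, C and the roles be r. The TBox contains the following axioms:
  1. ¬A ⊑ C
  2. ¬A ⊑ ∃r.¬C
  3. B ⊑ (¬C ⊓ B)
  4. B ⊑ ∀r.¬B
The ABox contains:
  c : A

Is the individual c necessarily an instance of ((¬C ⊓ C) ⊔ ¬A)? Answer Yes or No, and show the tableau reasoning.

No

1. c : ((¬C ⊓ C) ⊔ ¬A)?  L(c) = {A} ∪ {((C ⊔ ¬C) ⊓ A)}
   open: L(c) ⊇ {A, C, ¬B} — c ∉ ((¬C ⊓ C) ⊔ ¬A) possible
2. Hence c : ((¬C ⊓ C) ⊔ ¬A): not entailed.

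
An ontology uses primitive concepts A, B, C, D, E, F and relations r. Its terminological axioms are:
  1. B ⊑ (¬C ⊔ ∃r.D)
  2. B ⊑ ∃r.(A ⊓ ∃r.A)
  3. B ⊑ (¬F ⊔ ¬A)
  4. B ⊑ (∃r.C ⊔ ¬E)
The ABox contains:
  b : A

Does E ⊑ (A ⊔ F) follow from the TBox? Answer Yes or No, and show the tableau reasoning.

1. E ⊑ (A ⊔ F)  ⇔  (E ⊓ (¬A ⊓ ¬F)) unsat w.r.t. T
   open: L(x₀) ⊇ {E, ¬A, ¬B, ¬F}
2. Hence E ⊑ (A ⊔ F): not entailed.

No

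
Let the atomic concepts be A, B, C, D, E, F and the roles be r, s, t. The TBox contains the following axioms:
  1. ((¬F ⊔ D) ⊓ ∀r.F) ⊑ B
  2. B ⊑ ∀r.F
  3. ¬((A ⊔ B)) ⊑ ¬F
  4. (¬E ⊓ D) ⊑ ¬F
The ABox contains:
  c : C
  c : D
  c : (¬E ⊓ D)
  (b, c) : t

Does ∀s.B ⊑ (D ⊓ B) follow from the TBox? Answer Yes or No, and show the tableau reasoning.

No

1. ∀s.B ⊑ (D ⊓ B)  ⇔  (∀s.B ⊓ (¬D ⊔ ¬B)) unsat w.r.t. T
   open: L(x₀) ⊇ {A, E, F, ¬B, ¬D, …}
2. Hence ∀s.B ⊑ (D ⊓ B): not entailed.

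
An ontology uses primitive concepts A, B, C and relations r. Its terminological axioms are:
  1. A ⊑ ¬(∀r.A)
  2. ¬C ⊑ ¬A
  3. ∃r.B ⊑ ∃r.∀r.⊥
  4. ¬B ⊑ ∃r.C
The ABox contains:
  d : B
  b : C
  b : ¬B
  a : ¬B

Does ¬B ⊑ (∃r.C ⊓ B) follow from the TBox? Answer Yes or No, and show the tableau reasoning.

1. ¬B ⊑ (∃r.C ⊓ B)  ⇔  (¬B ⊓ (∀r.¬C ⊔ ¬B)) unsat w.r.t. T
   apply at x₀: ¬B⊑∃r.C
   open: L(x₀) ⊇ {C, ¬A, ¬B, ∀r.¬B, ∃r.C} (+ ∃-successors)
2. Hence ¬B ⊑ (∃r.C ⊓ B): not entailed.

No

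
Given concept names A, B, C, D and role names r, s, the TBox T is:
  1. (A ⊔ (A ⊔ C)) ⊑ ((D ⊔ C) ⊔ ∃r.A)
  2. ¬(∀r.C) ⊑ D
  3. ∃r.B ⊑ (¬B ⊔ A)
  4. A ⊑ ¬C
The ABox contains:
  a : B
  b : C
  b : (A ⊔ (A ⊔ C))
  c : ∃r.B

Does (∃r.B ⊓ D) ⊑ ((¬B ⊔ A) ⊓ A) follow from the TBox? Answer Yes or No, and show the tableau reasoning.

No

1. (∃r.B ⊓ D) ⊑ ((¬B ⊔ A) ⊓ A)  ⇔  ((∃r.B ⊓ D) ⊓ ((B ⊓ ¬A) ⊔ ¬A)) unsat w.r.t. T
   apply at x₀: ∃r.B⊑(¬B ⊔ A)
   open: L(x₀) ⊇ {D, ¬A, ¬B, ¬C, ∃r.B} (+ ∃-successors)
2. Hence (∃r.B ⊓ D) ⊑ ((¬B ⊔ A) ⊓ A): not entailed.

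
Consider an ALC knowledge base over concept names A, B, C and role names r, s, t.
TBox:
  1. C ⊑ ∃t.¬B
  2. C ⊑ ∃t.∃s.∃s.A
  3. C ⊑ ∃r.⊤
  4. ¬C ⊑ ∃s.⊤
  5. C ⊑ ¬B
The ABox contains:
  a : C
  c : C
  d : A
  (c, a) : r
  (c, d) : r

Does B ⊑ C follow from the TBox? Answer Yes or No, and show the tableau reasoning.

No

1. B ⊑ C  ⇔  (B ⊓ ¬C) unsat w.r.t. T
   apply at x₀: ¬C⊑∃s.⊤
   open: L(x₀) ⊇ {B, ¬C, ∃s.⊤} (+ ∃-successors)
2. Hence B ⊑ C: not entailed.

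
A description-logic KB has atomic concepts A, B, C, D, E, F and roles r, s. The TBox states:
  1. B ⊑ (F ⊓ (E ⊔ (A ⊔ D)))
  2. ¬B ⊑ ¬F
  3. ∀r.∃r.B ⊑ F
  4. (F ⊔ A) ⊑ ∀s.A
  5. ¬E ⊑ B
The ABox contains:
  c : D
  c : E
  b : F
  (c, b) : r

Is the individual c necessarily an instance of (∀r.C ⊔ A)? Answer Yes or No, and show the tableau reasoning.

No

1. c : (∀r.C ⊔ A)?  L(c) = {D, E} ∪ {(∃r.¬C ⊓ ¬A)}
   open: L(c) ⊇ {B, D, E, F, ¬A, …} (+ ∃-successors) — c ∉ (∀r.C ⊔ A) possible
2. Hence c : (∀r.C ⊔ A): not entailed.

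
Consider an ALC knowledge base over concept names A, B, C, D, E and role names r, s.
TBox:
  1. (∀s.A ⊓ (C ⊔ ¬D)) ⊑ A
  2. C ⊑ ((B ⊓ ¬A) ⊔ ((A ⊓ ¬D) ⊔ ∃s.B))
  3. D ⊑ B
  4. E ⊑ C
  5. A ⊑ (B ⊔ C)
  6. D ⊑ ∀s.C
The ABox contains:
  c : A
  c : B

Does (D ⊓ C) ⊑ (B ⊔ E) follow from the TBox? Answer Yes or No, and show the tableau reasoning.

1. (D ⊓ C) ⊑ (B ⊔ E)  ⇔  ((D ⊓ C) ⊓ (¬B ⊓ ¬E)) unsat w.r.t. T
   all branches close; clash {B, ¬B} at x₀
2. Hence (D ⊓ C) ⊑ (B ⊔ E): entailed.

Yes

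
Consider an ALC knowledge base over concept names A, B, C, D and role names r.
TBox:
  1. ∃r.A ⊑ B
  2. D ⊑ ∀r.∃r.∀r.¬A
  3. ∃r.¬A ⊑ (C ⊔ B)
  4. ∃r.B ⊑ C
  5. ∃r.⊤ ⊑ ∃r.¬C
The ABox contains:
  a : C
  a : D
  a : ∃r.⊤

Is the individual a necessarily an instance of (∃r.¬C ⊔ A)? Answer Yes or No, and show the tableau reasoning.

1. a : (∃r.¬C ⊔ A)?  L(a) = {C, D, ∃r.⊤} ∪ {(∀r.C ⊓ ¬A)}
   clash {C, ¬C} at an ∃-successor — a ∈ (∃r.¬C ⊔ A)
2. Hence a : (∃r.¬C ⊔ A): entailed.

Yes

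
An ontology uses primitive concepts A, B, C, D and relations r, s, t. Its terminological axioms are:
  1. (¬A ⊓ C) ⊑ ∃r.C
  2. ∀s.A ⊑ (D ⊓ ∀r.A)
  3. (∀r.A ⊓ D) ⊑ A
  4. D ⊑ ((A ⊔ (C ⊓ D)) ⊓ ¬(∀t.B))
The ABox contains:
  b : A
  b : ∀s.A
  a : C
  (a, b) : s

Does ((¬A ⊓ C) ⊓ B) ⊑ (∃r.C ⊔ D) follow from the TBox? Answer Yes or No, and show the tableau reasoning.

Yes

1. ((¬A ⊓ C) ⊓ B) ⊑ (∃r.C ⊔ D)  ⇔  (((¬A ⊓ C) ⊓ B) ⊓ (∀r.¬C ⊓ ¬D)) unsat w.r.t. T
   all branches close; clash {D, ¬D} at x₀
2. Hence ((¬A ⊓ C) ⊓ B) ⊑ (∃r.C ⊔ D): entailed.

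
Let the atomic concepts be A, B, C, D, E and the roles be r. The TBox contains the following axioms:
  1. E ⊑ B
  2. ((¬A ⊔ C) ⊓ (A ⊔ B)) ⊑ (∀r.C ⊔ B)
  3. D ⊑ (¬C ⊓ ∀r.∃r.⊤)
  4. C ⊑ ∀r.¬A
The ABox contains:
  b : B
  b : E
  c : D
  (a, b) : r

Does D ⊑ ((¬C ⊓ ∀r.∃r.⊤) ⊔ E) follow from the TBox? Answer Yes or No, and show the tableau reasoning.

1. D ⊑ ((¬C ⊓ ∀r.∃r.⊤) ⊔ E)  ⇔  (D ⊓ ((C ⊔ ∃r.∀r.⊥) ⊓ ¬E)) unsat w.r.t. T
   all branches close; clash ⊥ at an ∃-successor
2. Hence D ⊑ ((¬C ⊓ ∀r.∃r.⊤) ⊔ E): entailed.

Yes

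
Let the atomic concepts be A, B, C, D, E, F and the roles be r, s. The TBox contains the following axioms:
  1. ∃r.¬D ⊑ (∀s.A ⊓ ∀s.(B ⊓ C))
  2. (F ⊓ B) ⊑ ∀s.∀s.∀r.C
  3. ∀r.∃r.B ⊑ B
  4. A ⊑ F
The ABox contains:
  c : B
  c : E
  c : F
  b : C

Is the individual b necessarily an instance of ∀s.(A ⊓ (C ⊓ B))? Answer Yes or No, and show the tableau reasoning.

No

1. b : ∀s.(A ⊓ (C ⊓ B))?  L(b) = {C} ∪ {∃s.(¬A ⊔ (¬C ⊔ ¬B))}
   open: L(b) ⊇ {C, ¬A, ¬F, ∀r.D, ∃r.∀r.¬B, …} (+ ∃-successors) — b ∉ ∀s.(A ⊓ (C ⊓ B)) possible
2. Hence b : ∀s.(A ⊓ (C ⊓ B)): not entailed.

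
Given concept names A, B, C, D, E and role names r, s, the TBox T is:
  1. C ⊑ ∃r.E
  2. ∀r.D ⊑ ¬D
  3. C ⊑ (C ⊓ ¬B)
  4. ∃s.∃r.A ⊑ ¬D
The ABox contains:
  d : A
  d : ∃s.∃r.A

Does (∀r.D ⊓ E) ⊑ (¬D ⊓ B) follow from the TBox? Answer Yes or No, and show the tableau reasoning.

No

1. (∀r.D ⊓ E) ⊑ (¬D ⊓ B)  ⇔  ((∀r.D ⊓ E) ⊓ (D ⊔ ¬B)) unsat w.r.t. T
   apply at x₀: ∀r.D⊑¬D
   open: L(x₀) ⊇ {E, ¬B, ¬C, ¬D, ∀r.D}
2. Hence (∀r.D ⊓ E) ⊑ (¬D ⊓ B): not entailed.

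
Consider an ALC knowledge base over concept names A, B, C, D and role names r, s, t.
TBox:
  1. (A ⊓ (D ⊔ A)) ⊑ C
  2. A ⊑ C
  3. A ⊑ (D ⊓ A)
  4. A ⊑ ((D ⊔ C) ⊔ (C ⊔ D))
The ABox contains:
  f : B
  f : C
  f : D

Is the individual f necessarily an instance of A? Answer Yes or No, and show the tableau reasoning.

1. f : A?  L(f) = {B, C, D} ∪ {¬A}
   open: L(f) ⊇ {B, C, D, ¬A} — f ∉ A possible
2. Hence f : A: not entailed.

No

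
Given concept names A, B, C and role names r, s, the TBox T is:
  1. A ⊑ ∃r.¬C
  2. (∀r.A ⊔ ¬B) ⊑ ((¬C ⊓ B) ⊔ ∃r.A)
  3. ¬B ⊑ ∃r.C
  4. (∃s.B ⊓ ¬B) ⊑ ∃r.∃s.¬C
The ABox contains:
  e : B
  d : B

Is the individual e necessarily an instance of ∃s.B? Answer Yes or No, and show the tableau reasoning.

No

1. e : ∃s.B?  L(e) = {B} ∪ {∀s.¬B}
   open: L(e) ⊇ {B, ¬A, ∀s.¬B, ∃r.¬A} (+ ∃-successors) — e ∉ ∃s.B possible
2. Hence e : ∃s.B: not entailed.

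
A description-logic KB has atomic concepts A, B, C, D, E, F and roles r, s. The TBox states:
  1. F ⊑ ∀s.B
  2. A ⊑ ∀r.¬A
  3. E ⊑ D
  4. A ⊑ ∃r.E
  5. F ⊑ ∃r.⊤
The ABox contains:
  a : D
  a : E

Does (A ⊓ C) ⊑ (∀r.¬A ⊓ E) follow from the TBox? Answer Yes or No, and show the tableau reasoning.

No

1. (A ⊓ C) ⊑ (∀r.¬A ⊓ E)  ⇔  ((A ⊓ C) ⊓ (∃r.A ⊔ ¬E)) unsat w.r.t. T
   apply at x₀: A⊑∀r.¬A; A⊑∃r.E
   open: L(x₀) ⊇ {A, C, ¬E, ¬F, ∀r.¬A, …} (+ ∃-successors)
2. Hence (A ⊓ C) ⊑ (∀r.¬A ⊓ E): not entailed.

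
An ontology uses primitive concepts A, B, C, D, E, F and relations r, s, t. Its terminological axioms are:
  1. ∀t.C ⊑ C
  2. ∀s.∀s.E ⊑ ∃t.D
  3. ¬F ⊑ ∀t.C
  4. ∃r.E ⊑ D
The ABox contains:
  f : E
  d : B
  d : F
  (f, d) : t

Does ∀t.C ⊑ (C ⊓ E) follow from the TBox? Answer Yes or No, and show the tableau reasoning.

1. ∀t.C ⊑ (C ⊓ E)  ⇔  (∀t.C ⊓ (¬C ⊔ ¬E)) unsat w.r.t. T
   apply at x₀: ∀t.C⊑C
   open: L(x₀) ⊇ {C, ¬E, ∀r.¬E, ∀t.C, ∃s.∃s.¬E} (+ ∃-successors)
2. Hence ∀t.C ⊑ (C ⊓ E): not entailed.

No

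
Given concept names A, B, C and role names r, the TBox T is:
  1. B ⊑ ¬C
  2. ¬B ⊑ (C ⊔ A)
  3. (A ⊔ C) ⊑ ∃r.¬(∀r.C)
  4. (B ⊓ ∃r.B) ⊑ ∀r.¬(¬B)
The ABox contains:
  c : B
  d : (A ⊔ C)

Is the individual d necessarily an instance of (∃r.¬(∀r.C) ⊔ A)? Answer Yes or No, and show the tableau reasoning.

1. d : (∃r.¬(∀r.C) ⊔ A)?  L(d) = {(A ⊔ C)} ∪ {(∀r.∀r.C ⊓ ¬A)}
   clash {C, ¬C} at d — d ∈ (∃r.¬(∀r.C) ⊔ A)
2. Hence d : (∃r.¬(∀r.C) ⊔ A): entailed.

Yes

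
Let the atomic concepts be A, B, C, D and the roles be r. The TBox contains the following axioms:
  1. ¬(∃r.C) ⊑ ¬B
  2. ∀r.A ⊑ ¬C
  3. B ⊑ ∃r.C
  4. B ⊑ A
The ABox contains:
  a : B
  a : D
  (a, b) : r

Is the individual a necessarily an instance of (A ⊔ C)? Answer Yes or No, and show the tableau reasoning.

1. a : (A ⊔ C)?  L(a) = {B, D} ∪ {(¬A ⊓ ¬C)}
   clash {A, ¬A} at a — a ∈ (A ⊔ C)
2. Hence a : (A ⊔ C): entailed.

Yes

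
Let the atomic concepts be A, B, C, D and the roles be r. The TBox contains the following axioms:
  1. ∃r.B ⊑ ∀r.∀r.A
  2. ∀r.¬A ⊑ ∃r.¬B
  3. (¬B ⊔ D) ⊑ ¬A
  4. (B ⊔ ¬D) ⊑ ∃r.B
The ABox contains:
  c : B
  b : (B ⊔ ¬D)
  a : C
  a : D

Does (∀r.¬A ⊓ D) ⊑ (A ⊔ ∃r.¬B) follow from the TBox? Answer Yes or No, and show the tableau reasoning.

1. (∀r.¬A ⊓ D) ⊑ (A ⊔ ∃r.¬B)  ⇔  ((∀r.¬A ⊓ D) ⊓ (¬A ⊓ ∀r.B)) unsat w.r.t. T
   all branches close; clash {B, ¬B} at an ∃-successor
2. Hence (∀r.¬A ⊓ D) ⊑ (A ⊔ ∃r.¬B): entailed.

Yes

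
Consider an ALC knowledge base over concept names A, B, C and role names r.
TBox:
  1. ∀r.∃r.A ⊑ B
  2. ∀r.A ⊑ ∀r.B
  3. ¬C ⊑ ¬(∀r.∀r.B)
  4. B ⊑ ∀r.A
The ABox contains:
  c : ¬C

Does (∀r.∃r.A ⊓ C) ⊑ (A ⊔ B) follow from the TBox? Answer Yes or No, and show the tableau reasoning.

Yes

1. (∀r.∃r.A ⊓ C) ⊑ (A ⊔ B)  ⇔  ((∀r.∃r.A ⊓ C) ⊓ (¬A ⊓ ¬B)) unsat w.r.t. T
   all branches close; clash {B, ¬B} at x₀
2. Hence (∀r.∃r.A ⊓ C) ⊑ (A ⊔ B): entailed.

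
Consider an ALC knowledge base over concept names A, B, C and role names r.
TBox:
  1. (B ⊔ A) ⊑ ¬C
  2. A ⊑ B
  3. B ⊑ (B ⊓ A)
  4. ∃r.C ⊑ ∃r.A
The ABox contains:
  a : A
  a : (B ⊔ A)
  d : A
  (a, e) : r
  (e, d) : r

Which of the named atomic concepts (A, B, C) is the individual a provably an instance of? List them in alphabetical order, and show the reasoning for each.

{A, B}

1. a : A?  L(a) = {A, (B ⊔ A)} ∪ {¬A}
   clash {A, ¬A} at a — a ∈ A
2. a : B?  L(a) = {A, (B ⊔ A)} ∪ {¬B}
   clash {B, ¬B} at a — a ∈ B
3. a : C?  L(a) = {A, (B ⊔ A)} ∪ {¬C}
   apply at a: A⊑B
   open: L(a) ⊇ {A, B, ¬C, ∀r.¬C} — a ∉ C possible
4. Entailed for a: {A, B}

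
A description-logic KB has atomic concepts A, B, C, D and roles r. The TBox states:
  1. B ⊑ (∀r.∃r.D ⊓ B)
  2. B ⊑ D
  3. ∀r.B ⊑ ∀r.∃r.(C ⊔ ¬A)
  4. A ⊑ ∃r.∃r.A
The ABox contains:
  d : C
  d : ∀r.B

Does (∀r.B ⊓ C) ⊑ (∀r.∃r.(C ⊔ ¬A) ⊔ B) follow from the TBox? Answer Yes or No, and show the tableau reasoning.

1. (∀r.B ⊓ C) ⊑ (∀r.∃r.(C ⊔ ¬A) ⊔ B)  ⇔  ((∀r.B ⊓ C) ⊓ (∃r.∀r.(¬C ⊓ A) ⊓ ¬B)) unsat w.r.t. T
   all branches close; clash {A, ¬A} at an ∃-successor
2. Hence (∀r.B ⊓ C) ⊑ (∀r.∃r.(C ⊔ ¬A) ⊔ B): entailed.

Yes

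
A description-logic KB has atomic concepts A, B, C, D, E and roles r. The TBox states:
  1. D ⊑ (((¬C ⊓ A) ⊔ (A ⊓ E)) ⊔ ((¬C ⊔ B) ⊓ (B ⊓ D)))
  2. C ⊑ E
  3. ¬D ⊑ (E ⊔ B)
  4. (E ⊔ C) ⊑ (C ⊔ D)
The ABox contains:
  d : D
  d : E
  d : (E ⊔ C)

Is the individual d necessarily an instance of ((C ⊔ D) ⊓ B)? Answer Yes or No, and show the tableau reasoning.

No

1. d : ((C ⊔ D) ⊓ B)?  L(d) = {D, E, (E ⊔ C)} ∪ {((¬C ⊓ ¬D) ⊔ ¬B)}
   apply at d: D⊑(((¬C ⊓ A) ⊔ (A ⊓ E)) ⊔ ((¬C ⊔ B) ⊓ (B ⊓ D))); (E ⊔ C)⊑(C ⊔ D)
   open: L(d) ⊇ {A, D, E, ¬B, ¬C} — d ∉ ((C ⊔ D) ⊓ B) possible
2. Hence d : ((C ⊔ D) ⊓ B): not entailed.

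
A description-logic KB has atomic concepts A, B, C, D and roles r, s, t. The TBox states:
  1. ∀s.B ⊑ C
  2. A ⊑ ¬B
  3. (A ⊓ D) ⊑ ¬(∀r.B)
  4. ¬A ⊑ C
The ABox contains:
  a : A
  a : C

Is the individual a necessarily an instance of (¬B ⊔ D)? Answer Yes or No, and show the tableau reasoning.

1. a : (¬B ⊔ D)?  L(a) = {A, C} ∪ {(B ⊓ ¬D)}
   clash {B, ¬B} at a — a ∈ (¬B ⊔ D)
2. Hence a : (¬B ⊔ D): entailed.

Yes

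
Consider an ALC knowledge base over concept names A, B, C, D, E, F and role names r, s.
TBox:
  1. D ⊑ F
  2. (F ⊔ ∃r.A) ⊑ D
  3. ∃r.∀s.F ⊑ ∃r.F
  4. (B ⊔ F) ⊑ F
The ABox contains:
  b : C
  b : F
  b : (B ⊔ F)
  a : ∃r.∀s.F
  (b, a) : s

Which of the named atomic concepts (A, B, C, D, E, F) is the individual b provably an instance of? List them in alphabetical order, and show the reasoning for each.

1. b : A?  L(b) = {C, F, (B ⊔ F)} ∪ {¬A}
   open: L(b) ⊇ {C, D, F, ¬A, ∀r.∃s.¬F} — b ∉ A possible
2. b : B?  L(b) = {C, F, (B ⊔ F)} ∪ {¬B}
   open: L(b) ⊇ {C, D, F, ¬B, ∀r.∃s.¬F} — b ∉ B possible
3. b : C?  L(b) = {C, F, (B ⊔ F)} ∪ {¬C}
   clash {C, ¬C} at b — b ∈ C
4. b : D?  L(b) = {C, F, (B ⊔ F)} ∪ {¬D}
   clash {D, ¬D} at b — b ∈ D
5. b : E?  L(b) = {C, F, (B ⊔ F)} ∪ {¬E}
   open: L(b) ⊇ {C, D, F, ¬E, ∀r.∃s.¬F} — b ∉ E possible
6. b : F?  L(b) = {C, F, (B ⊔ F)} ∪ {¬F}
   clash {F, ¬F} at b — b ∈ F
7. Entailed for b: {C, D, F}

{C, D, F}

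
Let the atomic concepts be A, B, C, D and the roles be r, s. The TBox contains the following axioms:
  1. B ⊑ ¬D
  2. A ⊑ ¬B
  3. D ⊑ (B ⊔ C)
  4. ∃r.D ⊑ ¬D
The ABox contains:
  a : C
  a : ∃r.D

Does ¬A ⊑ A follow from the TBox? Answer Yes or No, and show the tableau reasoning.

No

1. ¬A ⊑ A  ⇔  (¬A ⊓ ¬A) unsat w.r.t. T
   open: L(x₀) ⊇ {¬A, ¬B, ¬D}
2. Hence ¬A ⊑ A: not entailed.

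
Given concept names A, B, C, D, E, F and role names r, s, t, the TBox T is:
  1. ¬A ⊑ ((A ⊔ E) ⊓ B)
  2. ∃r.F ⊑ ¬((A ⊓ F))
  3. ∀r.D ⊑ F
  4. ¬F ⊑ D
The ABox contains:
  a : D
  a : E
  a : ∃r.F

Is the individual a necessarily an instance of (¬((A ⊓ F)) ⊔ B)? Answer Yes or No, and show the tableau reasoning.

Yes

1. a : (¬((A ⊓ F)) ⊔ B)?  L(a) = {D, E, ∃r.F} ∪ {((A ⊓ F) ⊓ ¬B)}
   clash {F, ¬F} at a — a ∈ (¬((A ⊓ F)) ⊔ B)
2. Hence a : (¬((A ⊓ F)) ⊔ B): entailed.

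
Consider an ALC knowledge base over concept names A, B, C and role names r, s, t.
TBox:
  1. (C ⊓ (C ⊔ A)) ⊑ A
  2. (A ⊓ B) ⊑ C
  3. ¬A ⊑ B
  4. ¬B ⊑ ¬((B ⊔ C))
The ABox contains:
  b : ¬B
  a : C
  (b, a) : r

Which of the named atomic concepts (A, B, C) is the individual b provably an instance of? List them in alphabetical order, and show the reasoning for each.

{A}

1. b : A?  L(b) = {¬B} ∪ {¬A}
   clash {B, ¬B} at b — b ∈ A
2. b : B?  L(b) = {¬B} ∪ {¬B}
   apply at b: ¬B⊑¬((B ⊔ C))
   open: L(b) ⊇ {A, ¬B, ¬C} — b ∉ B possible
3. b : C?  L(b) = {¬B} ∪ {¬C}
   apply at b: ¬B⊑¬((B ⊔ C))
   open: L(b) ⊇ {A, ¬B, ¬C} — b ∉ C possible
4. Entailed for b: {A}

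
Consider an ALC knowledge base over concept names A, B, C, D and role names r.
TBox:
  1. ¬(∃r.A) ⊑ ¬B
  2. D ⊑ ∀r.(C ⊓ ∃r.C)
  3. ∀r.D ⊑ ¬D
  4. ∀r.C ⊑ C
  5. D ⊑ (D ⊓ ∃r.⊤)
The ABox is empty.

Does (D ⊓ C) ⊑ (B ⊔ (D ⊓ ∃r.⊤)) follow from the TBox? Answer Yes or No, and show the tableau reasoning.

Yes

1. (D ⊓ C) ⊑ (B ⊔ (D ⊓ ∃r.⊤))  ⇔  ((D ⊓ C) ⊓ (¬B ⊓ (¬D ⊔ ∀r.⊥))) unsat w.r.t. T
   all branches close; clash {D, ¬D} at x₀
2. Hence (D ⊓ C) ⊑ (B ⊔ (D ⊓ ∃r.⊤)): entailed.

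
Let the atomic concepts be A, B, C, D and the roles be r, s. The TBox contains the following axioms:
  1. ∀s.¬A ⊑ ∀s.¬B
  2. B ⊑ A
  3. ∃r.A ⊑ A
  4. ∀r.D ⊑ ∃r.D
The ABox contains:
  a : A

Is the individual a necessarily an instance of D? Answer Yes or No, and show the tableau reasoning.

1. a : D?  L(a) = {A} ∪ {¬D}
   open: L(a) ⊇ {A, ¬D, ∃r.¬D, ∃s.A} (+ ∃-successors) — a ∉ D possible
2. Hence a : D: not entailed.

No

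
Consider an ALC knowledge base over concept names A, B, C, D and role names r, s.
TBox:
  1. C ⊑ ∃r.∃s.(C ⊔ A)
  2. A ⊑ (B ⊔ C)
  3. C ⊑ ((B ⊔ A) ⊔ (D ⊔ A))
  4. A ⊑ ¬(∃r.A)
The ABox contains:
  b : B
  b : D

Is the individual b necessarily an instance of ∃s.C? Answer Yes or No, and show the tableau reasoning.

1. b : ∃s.C?  L(b) = {B, D} ∪ {∀s.¬C}
   open: L(b) ⊇ {B, D, ¬A, ¬C, ∀s.¬C} — b ∉ ∃s.C possible
2. Hence b : ∃s.C: not entailed.

No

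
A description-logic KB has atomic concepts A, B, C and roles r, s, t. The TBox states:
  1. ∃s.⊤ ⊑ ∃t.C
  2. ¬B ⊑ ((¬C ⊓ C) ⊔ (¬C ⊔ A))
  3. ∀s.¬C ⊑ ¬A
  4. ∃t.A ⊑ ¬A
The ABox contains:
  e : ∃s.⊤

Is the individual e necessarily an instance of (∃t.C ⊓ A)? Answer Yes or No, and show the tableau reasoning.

No

1. e : (∃t.C ⊓ A)?  L(e) = {∃s.⊤} ∪ {(∀t.¬C ⊔ ¬A)}
   apply at e: ∃s.⊤⊑∃t.C
   open: L(e) ⊇ {B, ¬A, ∀t.¬A, ∃s.C, ∃s.⊤, …} (+ ∃-successors) — e ∉ (∃t.C ⊓ A) possible
2. Hence e : (∃t.C ⊓ A): not entailed.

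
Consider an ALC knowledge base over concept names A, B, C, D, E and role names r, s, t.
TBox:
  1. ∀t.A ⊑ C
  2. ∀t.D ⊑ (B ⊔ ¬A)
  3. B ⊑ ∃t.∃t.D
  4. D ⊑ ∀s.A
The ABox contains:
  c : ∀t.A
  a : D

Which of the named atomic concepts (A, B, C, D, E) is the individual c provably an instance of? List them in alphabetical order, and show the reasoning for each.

1. c : A?  L(c) = {∀t.A} ∪ {¬A}
   apply at c: ∀t.A⊑C
   open: L(c) ⊇ {C, ¬A, ¬B, ¬D, ∀t.A, …} (+ ∃-successors) — c ∉ A possible
2. c : B?  L(c) = {∀t.A} ∪ {¬B}
   apply at c: ∀t.A⊑C
   open: L(c) ⊇ {C, ¬B, ¬D, ∀t.A, ∃t.¬D} (+ ∃-successors) — c ∉ B possible
3. c : C?  L(c) = {∀t.A} ∪ {¬C}
   clash {C, ¬C} at c — c ∈ C
4. c : D?  L(c) = {∀t.A} ∪ {¬D}
   apply at c: ∀t.A⊑C
   open: L(c) ⊇ {C, ¬B, ¬D, ∀t.A, ∃t.¬D} (+ ∃-successors) — c ∉ D possible
5. c : E?  L(c) = {∀t.A} ∪ {¬E}
   apply at c: ∀t.A⊑C
   open: L(c) ⊇ {C, ¬B, ¬D, ¬E, ∀t.A, …} (+ ∃-successors) — c ∉ E possible
6. Entailed for c: {C}

{C}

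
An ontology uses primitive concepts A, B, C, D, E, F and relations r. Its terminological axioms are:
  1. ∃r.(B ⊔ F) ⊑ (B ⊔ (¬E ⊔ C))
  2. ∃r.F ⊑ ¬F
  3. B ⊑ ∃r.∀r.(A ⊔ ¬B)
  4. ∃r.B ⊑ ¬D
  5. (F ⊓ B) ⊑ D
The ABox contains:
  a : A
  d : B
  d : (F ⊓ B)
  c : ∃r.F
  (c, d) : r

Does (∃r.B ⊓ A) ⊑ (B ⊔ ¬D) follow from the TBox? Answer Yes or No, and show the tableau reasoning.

1. (∃r.B ⊓ A) ⊑ (B ⊔ ¬D)  ⇔  ((∃r.B ⊓ A) ⊓ (¬B ⊓ D)) unsat w.r.t. T
   all branches close; clash {D, ¬D} at x₀
2. Hence (∃r.B ⊓ A) ⊑ (B ⊔ ¬D): entailed.

Yes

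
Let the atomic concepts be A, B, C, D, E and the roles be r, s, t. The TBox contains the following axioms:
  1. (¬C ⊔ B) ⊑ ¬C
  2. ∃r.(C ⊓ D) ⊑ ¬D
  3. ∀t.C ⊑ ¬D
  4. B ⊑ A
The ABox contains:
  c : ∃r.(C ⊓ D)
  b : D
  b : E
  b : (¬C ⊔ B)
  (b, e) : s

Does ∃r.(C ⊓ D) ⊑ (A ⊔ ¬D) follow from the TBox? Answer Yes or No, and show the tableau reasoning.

1. ∃r.(C ⊓ D) ⊑ (A ⊔ ¬D)  ⇔  (∃r.(C ⊓ D) ⊓ (¬A ⊓ D)) unsat w.r.t. T
   all branches close; clash {A, ¬A} at x₀
2. Hence ∃r.(C ⊓ D) ⊑ (A ⊔ ¬D): entailed.

Yes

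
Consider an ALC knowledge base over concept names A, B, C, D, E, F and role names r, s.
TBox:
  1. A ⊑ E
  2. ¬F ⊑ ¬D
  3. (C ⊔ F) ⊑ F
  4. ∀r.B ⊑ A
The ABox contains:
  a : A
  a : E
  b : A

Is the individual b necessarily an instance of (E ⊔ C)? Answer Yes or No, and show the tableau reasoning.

1. b : (E ⊔ C)?  L(b) = {A} ∪ {(¬E ⊓ ¬C)}
   clash {E, ¬E} at b — b ∈ (E ⊔ C)
2. Hence b : (E ⊔ C): entailed.

Yes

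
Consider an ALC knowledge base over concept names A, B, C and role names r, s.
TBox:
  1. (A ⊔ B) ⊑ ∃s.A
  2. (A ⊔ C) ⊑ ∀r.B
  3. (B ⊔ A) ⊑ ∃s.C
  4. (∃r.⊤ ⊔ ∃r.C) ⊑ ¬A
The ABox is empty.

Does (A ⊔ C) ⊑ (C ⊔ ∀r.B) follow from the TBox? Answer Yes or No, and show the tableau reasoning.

Yes

1. (A ⊔ C) ⊑ (C ⊔ ∀r.B)  ⇔  ((A ⊔ C) ⊓ (¬C ⊓ ∃r.¬B)) unsat w.r.t. T
   all branches close; clash {C, ¬C} at x₀
2. Hence (A ⊔ C) ⊑ (C ⊔ ∀r.B): entailed.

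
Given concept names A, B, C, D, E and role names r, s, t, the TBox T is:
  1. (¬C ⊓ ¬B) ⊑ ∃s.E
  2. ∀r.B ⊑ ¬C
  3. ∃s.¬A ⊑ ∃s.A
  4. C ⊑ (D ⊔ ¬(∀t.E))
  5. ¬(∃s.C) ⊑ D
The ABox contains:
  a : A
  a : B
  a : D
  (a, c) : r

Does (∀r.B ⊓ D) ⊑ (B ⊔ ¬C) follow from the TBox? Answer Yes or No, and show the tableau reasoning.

Yes

1. (∀r.B ⊓ D) ⊑ (B ⊔ ¬C)  ⇔  ((∀r.B ⊓ D) ⊓ (¬B ⊓ C)) unsat w.r.t. T
   all branches close; clash {C, ¬C} at x₀
2. Hence (∀r.B ⊓ D) ⊑ (B ⊔ ¬C): entailed.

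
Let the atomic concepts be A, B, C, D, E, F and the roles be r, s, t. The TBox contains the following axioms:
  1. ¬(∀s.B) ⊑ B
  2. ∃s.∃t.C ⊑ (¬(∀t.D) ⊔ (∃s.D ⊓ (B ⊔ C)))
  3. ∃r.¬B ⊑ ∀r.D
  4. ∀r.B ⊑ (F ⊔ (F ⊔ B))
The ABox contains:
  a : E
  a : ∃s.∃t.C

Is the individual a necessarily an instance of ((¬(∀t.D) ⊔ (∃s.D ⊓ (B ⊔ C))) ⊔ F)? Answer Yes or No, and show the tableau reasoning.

1. a : ((¬(∀t.D) ⊔ (∃s.D ⊓ (B ⊔ C))) ⊔ F)?  L(a) = {E, ∃s.∃t.C} ∪ {((∀t.D ⊓ (∀s.¬D ⊔ (¬B ⊓ ¬C))) ⊓ ¬F)}
   clash {B, ¬B} at a — a ∈ ((¬(∀t.D) ⊔ (∃s.D ⊓ (B ⊔ C))) ⊔ F)
2. Hence a : ((¬(∀t.D) ⊔ (∃s.D ⊓ (B ⊔ C))) ⊔ F): entailed.

Yes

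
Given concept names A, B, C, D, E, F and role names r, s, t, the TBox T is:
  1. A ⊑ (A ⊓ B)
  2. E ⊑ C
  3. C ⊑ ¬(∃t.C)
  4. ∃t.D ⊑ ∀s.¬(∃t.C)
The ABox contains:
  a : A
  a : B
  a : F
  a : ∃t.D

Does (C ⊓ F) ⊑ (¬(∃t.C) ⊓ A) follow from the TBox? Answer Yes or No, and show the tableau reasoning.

1. (C ⊓ F) ⊑ (¬(∃t.C) ⊓ A)  ⇔  ((C ⊓ F) ⊓ (∃t.C ⊔ ¬A)) unsat w.r.t. T
   apply at x₀: C⊑¬(∃t.C)
   open: L(x₀) ⊇ {C, F, ¬A, ∀t.¬C, ∀t.¬D}
2. Hence (C ⊓ F) ⊑ (¬(∃t.C) ⊓ A): not entailed.

No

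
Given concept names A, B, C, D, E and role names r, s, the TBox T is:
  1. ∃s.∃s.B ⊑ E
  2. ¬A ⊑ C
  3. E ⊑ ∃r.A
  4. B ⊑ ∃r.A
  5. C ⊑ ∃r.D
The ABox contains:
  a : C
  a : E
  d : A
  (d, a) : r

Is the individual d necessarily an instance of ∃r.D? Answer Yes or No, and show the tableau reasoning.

No

1. d : ∃r.D?  L(d) = {A} ∪ {∀r.¬D}
   open: L(d) ⊇ {A, ¬B, ¬C, ¬E, ∀r.¬D, …} — d ∉ ∃r.D possible
2. Hence d : ∃r.D: not entailed.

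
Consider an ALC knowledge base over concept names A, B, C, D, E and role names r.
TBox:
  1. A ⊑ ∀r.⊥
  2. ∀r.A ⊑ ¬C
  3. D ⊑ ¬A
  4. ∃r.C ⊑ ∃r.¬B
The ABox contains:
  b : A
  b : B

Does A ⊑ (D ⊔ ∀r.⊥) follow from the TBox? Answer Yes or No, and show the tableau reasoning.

Yes

1. A ⊑ (D ⊔ ∀r.⊥)  ⇔  (A ⊓ (¬D ⊓ ∃r.⊤)) unsat w.r.t. T
   all branches close; clash ⊥ at an ∃-successor
2. Hence A ⊑ (D ⊔ ∀r.⊥): entailed.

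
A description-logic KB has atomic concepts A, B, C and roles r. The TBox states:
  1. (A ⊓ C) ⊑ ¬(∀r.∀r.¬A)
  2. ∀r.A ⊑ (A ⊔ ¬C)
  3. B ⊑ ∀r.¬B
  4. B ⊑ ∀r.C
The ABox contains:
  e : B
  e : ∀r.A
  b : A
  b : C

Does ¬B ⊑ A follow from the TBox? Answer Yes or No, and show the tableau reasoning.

1. ¬B ⊑ A  ⇔  (¬B ⊓ ¬A) unsat w.r.t. T
   open: L(x₀) ⊇ {¬A, ¬B, ∃r.¬A} (+ ∃-successors)
2. Hence ¬B ⊑ A: not entailed.

No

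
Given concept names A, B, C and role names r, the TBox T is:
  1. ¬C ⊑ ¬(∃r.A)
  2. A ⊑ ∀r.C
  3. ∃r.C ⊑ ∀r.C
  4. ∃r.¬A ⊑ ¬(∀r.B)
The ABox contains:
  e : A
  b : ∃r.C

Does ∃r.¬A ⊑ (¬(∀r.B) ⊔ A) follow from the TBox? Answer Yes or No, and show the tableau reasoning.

Yes

1. ∃r.¬A ⊑ (¬(∀r.B) ⊔ A)  ⇔  (∃r.¬A ⊓ (∀r.B ⊓ ¬A)) unsat w.r.t. T
   all branches close; clash {B, ¬B} at an ∃-successor
2. Hence ∃r.¬A ⊑ (¬(∀r.B) ⊔ A): entailed.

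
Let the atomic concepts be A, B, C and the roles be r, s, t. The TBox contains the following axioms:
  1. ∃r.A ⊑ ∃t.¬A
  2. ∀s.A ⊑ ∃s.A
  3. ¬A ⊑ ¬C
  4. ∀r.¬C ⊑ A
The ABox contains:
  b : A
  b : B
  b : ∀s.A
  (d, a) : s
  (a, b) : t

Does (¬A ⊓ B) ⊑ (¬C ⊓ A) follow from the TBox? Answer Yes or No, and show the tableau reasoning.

No

1. (¬A ⊓ B) ⊑ (¬C ⊓ A)  ⇔  ((¬A ⊓ B) ⊓ (C ⊔ ¬A)) unsat w.r.t. T
   apply at x₀: ¬A⊑¬C
   open: L(x₀) ⊇ {B, ¬A, ¬C, ∃r.C, ∃s.¬A, …} (+ ∃-successors)
2. Hence (¬A ⊓ B) ⊑ (¬C ⊓ A): not entailed.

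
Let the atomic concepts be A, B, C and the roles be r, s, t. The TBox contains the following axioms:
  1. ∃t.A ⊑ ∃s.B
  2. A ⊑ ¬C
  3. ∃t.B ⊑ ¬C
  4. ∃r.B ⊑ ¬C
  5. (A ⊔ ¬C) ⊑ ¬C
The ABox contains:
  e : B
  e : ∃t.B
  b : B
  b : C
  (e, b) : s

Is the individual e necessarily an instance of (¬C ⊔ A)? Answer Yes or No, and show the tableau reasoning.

1. e : (¬C ⊔ A)?  L(e) = {B, ∃t.B} ∪ {(C ⊓ ¬A)}
   clash {C, ¬C} at e — e ∈ (¬C ⊔ A)
2. Hence e : (¬C ⊔ A): entailed.

Yes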